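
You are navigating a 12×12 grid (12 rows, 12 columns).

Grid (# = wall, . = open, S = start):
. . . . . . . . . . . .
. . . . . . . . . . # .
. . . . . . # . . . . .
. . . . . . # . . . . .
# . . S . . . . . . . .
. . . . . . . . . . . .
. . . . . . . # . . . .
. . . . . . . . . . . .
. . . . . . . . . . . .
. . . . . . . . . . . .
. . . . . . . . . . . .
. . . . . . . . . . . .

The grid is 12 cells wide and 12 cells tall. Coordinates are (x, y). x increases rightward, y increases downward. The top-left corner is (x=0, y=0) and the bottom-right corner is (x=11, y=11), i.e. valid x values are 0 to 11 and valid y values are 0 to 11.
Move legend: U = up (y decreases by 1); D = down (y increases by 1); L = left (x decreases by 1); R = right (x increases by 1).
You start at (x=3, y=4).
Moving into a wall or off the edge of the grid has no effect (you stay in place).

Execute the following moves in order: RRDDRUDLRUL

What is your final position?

Answer: Final position: (x=5, y=5)

Derivation:
Start: (x=3, y=4)
  R (right): (x=3, y=4) -> (x=4, y=4)
  R (right): (x=4, y=4) -> (x=5, y=4)
  D (down): (x=5, y=4) -> (x=5, y=5)
  D (down): (x=5, y=5) -> (x=5, y=6)
  R (right): (x=5, y=6) -> (x=6, y=6)
  U (up): (x=6, y=6) -> (x=6, y=5)
  D (down): (x=6, y=5) -> (x=6, y=6)
  L (left): (x=6, y=6) -> (x=5, y=6)
  R (right): (x=5, y=6) -> (x=6, y=6)
  U (up): (x=6, y=6) -> (x=6, y=5)
  L (left): (x=6, y=5) -> (x=5, y=5)
Final: (x=5, y=5)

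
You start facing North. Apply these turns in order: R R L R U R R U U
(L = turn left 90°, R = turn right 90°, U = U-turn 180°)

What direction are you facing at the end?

Answer: Final heading: South

Derivation:
Start: North
  R (right (90° clockwise)) -> East
  R (right (90° clockwise)) -> South
  L (left (90° counter-clockwise)) -> East
  R (right (90° clockwise)) -> South
  U (U-turn (180°)) -> North
  R (right (90° clockwise)) -> East
  R (right (90° clockwise)) -> South
  U (U-turn (180°)) -> North
  U (U-turn (180°)) -> South
Final: South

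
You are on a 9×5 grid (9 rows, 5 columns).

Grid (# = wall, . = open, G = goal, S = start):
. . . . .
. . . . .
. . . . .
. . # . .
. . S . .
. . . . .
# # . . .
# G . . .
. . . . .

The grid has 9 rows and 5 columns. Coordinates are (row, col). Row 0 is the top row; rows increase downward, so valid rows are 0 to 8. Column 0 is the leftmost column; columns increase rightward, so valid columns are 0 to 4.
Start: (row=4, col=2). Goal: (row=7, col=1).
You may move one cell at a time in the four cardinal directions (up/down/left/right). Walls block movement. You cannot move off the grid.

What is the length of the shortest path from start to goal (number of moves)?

BFS from (row=4, col=2) until reaching (row=7, col=1):
  Distance 0: (row=4, col=2)
  Distance 1: (row=4, col=1), (row=4, col=3), (row=5, col=2)
  Distance 2: (row=3, col=1), (row=3, col=3), (row=4, col=0), (row=4, col=4), (row=5, col=1), (row=5, col=3), (row=6, col=2)
  Distance 3: (row=2, col=1), (row=2, col=3), (row=3, col=0), (row=3, col=4), (row=5, col=0), (row=5, col=4), (row=6, col=3), (row=7, col=2)
  Distance 4: (row=1, col=1), (row=1, col=3), (row=2, col=0), (row=2, col=2), (row=2, col=4), (row=6, col=4), (row=7, col=1), (row=7, col=3), (row=8, col=2)  <- goal reached here
One shortest path (4 moves): (row=4, col=2) -> (row=5, col=2) -> (row=6, col=2) -> (row=7, col=2) -> (row=7, col=1)

Answer: Shortest path length: 4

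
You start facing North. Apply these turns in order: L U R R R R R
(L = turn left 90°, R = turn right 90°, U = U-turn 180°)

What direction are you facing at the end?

Answer: Final heading: South

Derivation:
Start: North
  L (left (90° counter-clockwise)) -> West
  U (U-turn (180°)) -> East
  R (right (90° clockwise)) -> South
  R (right (90° clockwise)) -> West
  R (right (90° clockwise)) -> North
  R (right (90° clockwise)) -> East
  R (right (90° clockwise)) -> South
Final: South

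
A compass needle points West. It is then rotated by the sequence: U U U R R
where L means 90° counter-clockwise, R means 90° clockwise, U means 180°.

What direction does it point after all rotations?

Answer: Final heading: West

Derivation:
Start: West
  U (U-turn (180°)) -> East
  U (U-turn (180°)) -> West
  U (U-turn (180°)) -> East
  R (right (90° clockwise)) -> South
  R (right (90° clockwise)) -> West
Final: West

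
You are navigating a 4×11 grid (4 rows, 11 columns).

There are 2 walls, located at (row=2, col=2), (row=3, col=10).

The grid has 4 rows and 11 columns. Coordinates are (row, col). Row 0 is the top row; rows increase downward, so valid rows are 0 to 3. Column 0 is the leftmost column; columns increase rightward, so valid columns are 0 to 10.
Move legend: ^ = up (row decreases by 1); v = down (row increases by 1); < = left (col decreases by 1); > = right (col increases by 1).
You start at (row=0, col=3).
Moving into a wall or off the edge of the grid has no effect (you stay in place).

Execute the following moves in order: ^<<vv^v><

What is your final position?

Start: (row=0, col=3)
  ^ (up): blocked, stay at (row=0, col=3)
  < (left): (row=0, col=3) -> (row=0, col=2)
  < (left): (row=0, col=2) -> (row=0, col=1)
  v (down): (row=0, col=1) -> (row=1, col=1)
  v (down): (row=1, col=1) -> (row=2, col=1)
  ^ (up): (row=2, col=1) -> (row=1, col=1)
  v (down): (row=1, col=1) -> (row=2, col=1)
  > (right): blocked, stay at (row=2, col=1)
  < (left): (row=2, col=1) -> (row=2, col=0)
Final: (row=2, col=0)

Answer: Final position: (row=2, col=0)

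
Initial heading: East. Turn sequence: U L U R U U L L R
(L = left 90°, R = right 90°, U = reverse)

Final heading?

Answer: Final heading: North

Derivation:
Start: East
  U (U-turn (180°)) -> West
  L (left (90° counter-clockwise)) -> South
  U (U-turn (180°)) -> North
  R (right (90° clockwise)) -> East
  U (U-turn (180°)) -> West
  U (U-turn (180°)) -> East
  L (left (90° counter-clockwise)) -> North
  L (left (90° counter-clockwise)) -> West
  R (right (90° clockwise)) -> North
Final: North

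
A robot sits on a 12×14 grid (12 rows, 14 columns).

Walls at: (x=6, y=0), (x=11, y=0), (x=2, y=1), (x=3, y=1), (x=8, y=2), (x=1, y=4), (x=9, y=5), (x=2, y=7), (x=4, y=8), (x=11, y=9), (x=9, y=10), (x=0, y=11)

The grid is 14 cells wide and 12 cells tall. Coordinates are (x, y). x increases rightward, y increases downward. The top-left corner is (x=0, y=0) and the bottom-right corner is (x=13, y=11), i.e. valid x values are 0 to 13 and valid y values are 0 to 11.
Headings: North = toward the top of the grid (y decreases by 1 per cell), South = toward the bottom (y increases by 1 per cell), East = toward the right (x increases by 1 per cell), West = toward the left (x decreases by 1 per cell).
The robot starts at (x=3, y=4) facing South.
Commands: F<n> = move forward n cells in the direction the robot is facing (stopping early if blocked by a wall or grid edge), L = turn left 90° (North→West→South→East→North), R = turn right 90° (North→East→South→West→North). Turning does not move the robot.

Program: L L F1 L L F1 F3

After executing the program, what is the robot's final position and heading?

Start: (x=3, y=4), facing South
  L: turn left, now facing East
  L: turn left, now facing North
  F1: move forward 1, now at (x=3, y=3)
  L: turn left, now facing West
  L: turn left, now facing South
  F1: move forward 1, now at (x=3, y=4)
  F3: move forward 3, now at (x=3, y=7)
Final: (x=3, y=7), facing South

Answer: Final position: (x=3, y=7), facing South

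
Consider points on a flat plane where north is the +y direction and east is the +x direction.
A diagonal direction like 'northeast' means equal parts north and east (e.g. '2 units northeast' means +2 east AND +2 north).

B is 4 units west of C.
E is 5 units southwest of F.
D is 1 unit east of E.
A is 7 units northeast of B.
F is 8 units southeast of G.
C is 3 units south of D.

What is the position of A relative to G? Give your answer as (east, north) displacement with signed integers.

Answer: A is at (east=7, north=-9) relative to G.

Derivation:
Place G at the origin (east=0, north=0).
  F is 8 units southeast of G: delta (east=+8, north=-8); F at (east=8, north=-8).
  E is 5 units southwest of F: delta (east=-5, north=-5); E at (east=3, north=-13).
  D is 1 unit east of E: delta (east=+1, north=+0); D at (east=4, north=-13).
  C is 3 units south of D: delta (east=+0, north=-3); C at (east=4, north=-16).
  B is 4 units west of C: delta (east=-4, north=+0); B at (east=0, north=-16).
  A is 7 units northeast of B: delta (east=+7, north=+7); A at (east=7, north=-9).
Therefore A relative to G: (east=7, north=-9).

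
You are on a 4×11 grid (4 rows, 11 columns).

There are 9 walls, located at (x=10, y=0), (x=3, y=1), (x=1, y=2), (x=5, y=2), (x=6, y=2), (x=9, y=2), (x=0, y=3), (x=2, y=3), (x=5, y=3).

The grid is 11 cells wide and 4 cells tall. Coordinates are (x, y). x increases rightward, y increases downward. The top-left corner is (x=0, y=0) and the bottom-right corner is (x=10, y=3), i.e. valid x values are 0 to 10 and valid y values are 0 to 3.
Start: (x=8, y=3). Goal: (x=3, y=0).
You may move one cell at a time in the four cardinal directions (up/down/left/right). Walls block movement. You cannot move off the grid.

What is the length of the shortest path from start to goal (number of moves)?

Answer: Shortest path length: 8

Derivation:
BFS from (x=8, y=3) until reaching (x=3, y=0):
  Distance 0: (x=8, y=3)
  Distance 1: (x=8, y=2), (x=7, y=3), (x=9, y=3)
  Distance 2: (x=8, y=1), (x=7, y=2), (x=6, y=3), (x=10, y=3)
  Distance 3: (x=8, y=0), (x=7, y=1), (x=9, y=1), (x=10, y=2)
  Distance 4: (x=7, y=0), (x=9, y=0), (x=6, y=1), (x=10, y=1)
  Distance 5: (x=6, y=0), (x=5, y=1)
  Distance 6: (x=5, y=0), (x=4, y=1)
  Distance 7: (x=4, y=0), (x=4, y=2)
  Distance 8: (x=3, y=0), (x=3, y=2), (x=4, y=3)  <- goal reached here
One shortest path (8 moves): (x=8, y=3) -> (x=7, y=3) -> (x=7, y=2) -> (x=7, y=1) -> (x=6, y=1) -> (x=5, y=1) -> (x=4, y=1) -> (x=4, y=0) -> (x=3, y=0)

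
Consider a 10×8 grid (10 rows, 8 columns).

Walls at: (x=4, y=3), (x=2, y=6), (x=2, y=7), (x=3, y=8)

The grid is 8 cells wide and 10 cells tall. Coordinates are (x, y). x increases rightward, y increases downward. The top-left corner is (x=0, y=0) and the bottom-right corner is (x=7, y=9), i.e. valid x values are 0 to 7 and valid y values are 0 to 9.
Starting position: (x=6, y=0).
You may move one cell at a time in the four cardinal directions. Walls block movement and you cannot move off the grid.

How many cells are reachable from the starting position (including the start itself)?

Answer: Reachable cells: 76

Derivation:
BFS flood-fill from (x=6, y=0):
  Distance 0: (x=6, y=0)
  Distance 1: (x=5, y=0), (x=7, y=0), (x=6, y=1)
  Distance 2: (x=4, y=0), (x=5, y=1), (x=7, y=1), (x=6, y=2)
  Distance 3: (x=3, y=0), (x=4, y=1), (x=5, y=2), (x=7, y=2), (x=6, y=3)
  Distance 4: (x=2, y=0), (x=3, y=1), (x=4, y=2), (x=5, y=3), (x=7, y=3), (x=6, y=4)
  Distance 5: (x=1, y=0), (x=2, y=1), (x=3, y=2), (x=5, y=4), (x=7, y=4), (x=6, y=5)
  Distance 6: (x=0, y=0), (x=1, y=1), (x=2, y=2), (x=3, y=3), (x=4, y=4), (x=5, y=5), (x=7, y=5), (x=6, y=6)
  Distance 7: (x=0, y=1), (x=1, y=2), (x=2, y=3), (x=3, y=4), (x=4, y=5), (x=5, y=6), (x=7, y=6), (x=6, y=7)
  Distance 8: (x=0, y=2), (x=1, y=3), (x=2, y=4), (x=3, y=5), (x=4, y=6), (x=5, y=7), (x=7, y=7), (x=6, y=8)
  Distance 9: (x=0, y=3), (x=1, y=4), (x=2, y=5), (x=3, y=6), (x=4, y=7), (x=5, y=8), (x=7, y=8), (x=6, y=9)
  Distance 10: (x=0, y=4), (x=1, y=5), (x=3, y=7), (x=4, y=8), (x=5, y=9), (x=7, y=9)
  Distance 11: (x=0, y=5), (x=1, y=6), (x=4, y=9)
  Distance 12: (x=0, y=6), (x=1, y=7), (x=3, y=9)
  Distance 13: (x=0, y=7), (x=1, y=8), (x=2, y=9)
  Distance 14: (x=0, y=8), (x=2, y=8), (x=1, y=9)
  Distance 15: (x=0, y=9)
Total reachable: 76 (grid has 76 open cells total)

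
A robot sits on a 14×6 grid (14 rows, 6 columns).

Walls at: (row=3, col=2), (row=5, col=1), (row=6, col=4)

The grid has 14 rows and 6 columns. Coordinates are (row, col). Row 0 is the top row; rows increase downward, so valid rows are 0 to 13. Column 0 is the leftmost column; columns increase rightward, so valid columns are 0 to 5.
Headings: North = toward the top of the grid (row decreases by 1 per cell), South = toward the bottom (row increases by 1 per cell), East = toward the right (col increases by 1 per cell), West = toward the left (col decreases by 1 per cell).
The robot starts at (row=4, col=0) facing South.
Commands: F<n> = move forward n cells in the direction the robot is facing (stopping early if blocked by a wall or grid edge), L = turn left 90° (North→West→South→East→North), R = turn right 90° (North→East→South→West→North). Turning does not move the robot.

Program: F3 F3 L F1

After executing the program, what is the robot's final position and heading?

Start: (row=4, col=0), facing South
  F3: move forward 3, now at (row=7, col=0)
  F3: move forward 3, now at (row=10, col=0)
  L: turn left, now facing East
  F1: move forward 1, now at (row=10, col=1)
Final: (row=10, col=1), facing East

Answer: Final position: (row=10, col=1), facing East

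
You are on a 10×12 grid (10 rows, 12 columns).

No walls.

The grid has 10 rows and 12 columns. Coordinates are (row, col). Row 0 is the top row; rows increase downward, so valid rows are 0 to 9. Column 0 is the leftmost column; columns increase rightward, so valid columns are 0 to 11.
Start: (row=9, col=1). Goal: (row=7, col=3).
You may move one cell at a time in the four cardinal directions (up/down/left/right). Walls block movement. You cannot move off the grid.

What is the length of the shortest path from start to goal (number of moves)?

Answer: Shortest path length: 4

Derivation:
BFS from (row=9, col=1) until reaching (row=7, col=3):
  Distance 0: (row=9, col=1)
  Distance 1: (row=8, col=1), (row=9, col=0), (row=9, col=2)
  Distance 2: (row=7, col=1), (row=8, col=0), (row=8, col=2), (row=9, col=3)
  Distance 3: (row=6, col=1), (row=7, col=0), (row=7, col=2), (row=8, col=3), (row=9, col=4)
  Distance 4: (row=5, col=1), (row=6, col=0), (row=6, col=2), (row=7, col=3), (row=8, col=4), (row=9, col=5)  <- goal reached here
One shortest path (4 moves): (row=9, col=1) -> (row=9, col=2) -> (row=9, col=3) -> (row=8, col=3) -> (row=7, col=3)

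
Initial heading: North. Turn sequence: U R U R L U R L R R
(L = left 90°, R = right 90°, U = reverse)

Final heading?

Start: North
  U (U-turn (180°)) -> South
  R (right (90° clockwise)) -> West
  U (U-turn (180°)) -> East
  R (right (90° clockwise)) -> South
  L (left (90° counter-clockwise)) -> East
  U (U-turn (180°)) -> West
  R (right (90° clockwise)) -> North
  L (left (90° counter-clockwise)) -> West
  R (right (90° clockwise)) -> North
  R (right (90° clockwise)) -> East
Final: East

Answer: Final heading: East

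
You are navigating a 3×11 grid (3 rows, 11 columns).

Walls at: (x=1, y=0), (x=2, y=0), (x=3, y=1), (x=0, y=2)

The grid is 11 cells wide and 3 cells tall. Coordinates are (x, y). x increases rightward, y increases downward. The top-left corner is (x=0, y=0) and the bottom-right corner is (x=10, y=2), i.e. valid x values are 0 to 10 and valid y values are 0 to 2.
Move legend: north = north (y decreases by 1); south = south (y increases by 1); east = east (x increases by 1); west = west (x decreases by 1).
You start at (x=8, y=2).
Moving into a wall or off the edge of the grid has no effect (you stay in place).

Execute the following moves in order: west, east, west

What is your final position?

Start: (x=8, y=2)
  west (west): (x=8, y=2) -> (x=7, y=2)
  east (east): (x=7, y=2) -> (x=8, y=2)
  west (west): (x=8, y=2) -> (x=7, y=2)
Final: (x=7, y=2)

Answer: Final position: (x=7, y=2)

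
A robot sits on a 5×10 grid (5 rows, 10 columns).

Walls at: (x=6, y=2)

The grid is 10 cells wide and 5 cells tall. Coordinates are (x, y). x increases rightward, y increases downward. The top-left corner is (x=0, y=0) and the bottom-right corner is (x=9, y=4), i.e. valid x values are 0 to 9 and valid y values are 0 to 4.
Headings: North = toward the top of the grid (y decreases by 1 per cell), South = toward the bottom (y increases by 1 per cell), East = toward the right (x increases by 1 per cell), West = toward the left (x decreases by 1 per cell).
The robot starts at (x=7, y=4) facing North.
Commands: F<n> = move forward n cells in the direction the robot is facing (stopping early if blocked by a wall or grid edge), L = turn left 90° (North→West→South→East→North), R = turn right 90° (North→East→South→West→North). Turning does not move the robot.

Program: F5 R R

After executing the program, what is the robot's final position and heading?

Start: (x=7, y=4), facing North
  F5: move forward 4/5 (blocked), now at (x=7, y=0)
  R: turn right, now facing East
  R: turn right, now facing South
Final: (x=7, y=0), facing South

Answer: Final position: (x=7, y=0), facing South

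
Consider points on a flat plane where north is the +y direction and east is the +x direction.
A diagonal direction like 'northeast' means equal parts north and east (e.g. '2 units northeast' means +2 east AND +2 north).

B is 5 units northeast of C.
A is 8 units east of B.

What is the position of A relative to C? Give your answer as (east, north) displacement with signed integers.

Place C at the origin (east=0, north=0).
  B is 5 units northeast of C: delta (east=+5, north=+5); B at (east=5, north=5).
  A is 8 units east of B: delta (east=+8, north=+0); A at (east=13, north=5).
Therefore A relative to C: (east=13, north=5).

Answer: A is at (east=13, north=5) relative to C.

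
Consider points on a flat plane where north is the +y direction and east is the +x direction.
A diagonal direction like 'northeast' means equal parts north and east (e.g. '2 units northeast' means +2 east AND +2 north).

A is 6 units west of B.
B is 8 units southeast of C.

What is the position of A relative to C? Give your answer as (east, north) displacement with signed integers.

Place C at the origin (east=0, north=0).
  B is 8 units southeast of C: delta (east=+8, north=-8); B at (east=8, north=-8).
  A is 6 units west of B: delta (east=-6, north=+0); A at (east=2, north=-8).
Therefore A relative to C: (east=2, north=-8).

Answer: A is at (east=2, north=-8) relative to C.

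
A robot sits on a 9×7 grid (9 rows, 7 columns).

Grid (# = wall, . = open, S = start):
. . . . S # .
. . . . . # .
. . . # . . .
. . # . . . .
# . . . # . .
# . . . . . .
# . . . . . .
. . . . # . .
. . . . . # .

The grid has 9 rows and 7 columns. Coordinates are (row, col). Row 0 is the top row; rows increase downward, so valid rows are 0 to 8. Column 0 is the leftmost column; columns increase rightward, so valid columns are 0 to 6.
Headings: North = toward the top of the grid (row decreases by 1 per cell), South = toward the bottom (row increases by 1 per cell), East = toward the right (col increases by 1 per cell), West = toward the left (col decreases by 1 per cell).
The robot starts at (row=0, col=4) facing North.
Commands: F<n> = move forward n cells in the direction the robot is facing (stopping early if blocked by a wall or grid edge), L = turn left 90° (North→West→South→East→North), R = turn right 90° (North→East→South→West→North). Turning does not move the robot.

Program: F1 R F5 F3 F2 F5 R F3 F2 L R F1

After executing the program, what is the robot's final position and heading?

Start: (row=0, col=4), facing North
  F1: move forward 0/1 (blocked), now at (row=0, col=4)
  R: turn right, now facing East
  F5: move forward 0/5 (blocked), now at (row=0, col=4)
  F3: move forward 0/3 (blocked), now at (row=0, col=4)
  F2: move forward 0/2 (blocked), now at (row=0, col=4)
  F5: move forward 0/5 (blocked), now at (row=0, col=4)
  R: turn right, now facing South
  F3: move forward 3, now at (row=3, col=4)
  F2: move forward 0/2 (blocked), now at (row=3, col=4)
  L: turn left, now facing East
  R: turn right, now facing South
  F1: move forward 0/1 (blocked), now at (row=3, col=4)
Final: (row=3, col=4), facing South

Answer: Final position: (row=3, col=4), facing South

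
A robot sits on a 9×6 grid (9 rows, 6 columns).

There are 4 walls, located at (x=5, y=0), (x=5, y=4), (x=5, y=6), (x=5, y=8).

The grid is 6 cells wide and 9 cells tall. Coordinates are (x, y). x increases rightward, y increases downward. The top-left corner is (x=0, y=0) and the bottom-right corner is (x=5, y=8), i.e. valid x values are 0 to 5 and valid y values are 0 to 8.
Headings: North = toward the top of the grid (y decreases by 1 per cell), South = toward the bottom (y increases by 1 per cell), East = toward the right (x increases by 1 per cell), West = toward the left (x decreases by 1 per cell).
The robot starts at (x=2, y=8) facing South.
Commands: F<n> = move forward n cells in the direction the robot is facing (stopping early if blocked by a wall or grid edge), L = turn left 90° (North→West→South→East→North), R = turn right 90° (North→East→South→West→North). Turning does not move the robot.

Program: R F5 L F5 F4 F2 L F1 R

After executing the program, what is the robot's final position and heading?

Start: (x=2, y=8), facing South
  R: turn right, now facing West
  F5: move forward 2/5 (blocked), now at (x=0, y=8)
  L: turn left, now facing South
  F5: move forward 0/5 (blocked), now at (x=0, y=8)
  F4: move forward 0/4 (blocked), now at (x=0, y=8)
  F2: move forward 0/2 (blocked), now at (x=0, y=8)
  L: turn left, now facing East
  F1: move forward 1, now at (x=1, y=8)
  R: turn right, now facing South
Final: (x=1, y=8), facing South

Answer: Final position: (x=1, y=8), facing South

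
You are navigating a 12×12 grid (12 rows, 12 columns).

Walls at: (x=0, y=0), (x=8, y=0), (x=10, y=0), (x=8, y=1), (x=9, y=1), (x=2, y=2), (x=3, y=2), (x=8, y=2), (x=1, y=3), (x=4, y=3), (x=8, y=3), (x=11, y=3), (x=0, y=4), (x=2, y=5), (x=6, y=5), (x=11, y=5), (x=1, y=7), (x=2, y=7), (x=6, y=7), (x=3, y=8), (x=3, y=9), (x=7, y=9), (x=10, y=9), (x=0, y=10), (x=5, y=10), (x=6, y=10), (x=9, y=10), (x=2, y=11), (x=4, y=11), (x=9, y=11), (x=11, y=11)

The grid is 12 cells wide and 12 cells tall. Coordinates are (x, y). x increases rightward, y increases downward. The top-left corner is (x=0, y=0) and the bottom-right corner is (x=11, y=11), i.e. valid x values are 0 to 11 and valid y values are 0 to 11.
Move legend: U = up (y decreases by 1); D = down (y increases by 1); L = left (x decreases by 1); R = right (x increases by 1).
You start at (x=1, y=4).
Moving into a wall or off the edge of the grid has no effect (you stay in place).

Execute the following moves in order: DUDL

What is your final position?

Start: (x=1, y=4)
  D (down): (x=1, y=4) -> (x=1, y=5)
  U (up): (x=1, y=5) -> (x=1, y=4)
  D (down): (x=1, y=4) -> (x=1, y=5)
  L (left): (x=1, y=5) -> (x=0, y=5)
Final: (x=0, y=5)

Answer: Final position: (x=0, y=5)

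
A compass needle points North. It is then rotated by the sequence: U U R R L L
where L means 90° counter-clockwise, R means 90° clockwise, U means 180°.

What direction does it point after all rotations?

Answer: Final heading: North

Derivation:
Start: North
  U (U-turn (180°)) -> South
  U (U-turn (180°)) -> North
  R (right (90° clockwise)) -> East
  R (right (90° clockwise)) -> South
  L (left (90° counter-clockwise)) -> East
  L (left (90° counter-clockwise)) -> North
Final: North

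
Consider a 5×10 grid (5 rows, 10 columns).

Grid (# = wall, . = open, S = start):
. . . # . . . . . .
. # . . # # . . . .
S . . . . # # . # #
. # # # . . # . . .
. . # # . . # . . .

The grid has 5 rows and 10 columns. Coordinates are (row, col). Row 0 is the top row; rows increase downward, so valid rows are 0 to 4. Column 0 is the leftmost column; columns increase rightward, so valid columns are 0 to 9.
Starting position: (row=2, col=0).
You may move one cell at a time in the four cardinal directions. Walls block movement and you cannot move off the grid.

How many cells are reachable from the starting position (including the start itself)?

Answer: Reachable cells: 18

Derivation:
BFS flood-fill from (row=2, col=0):
  Distance 0: (row=2, col=0)
  Distance 1: (row=1, col=0), (row=2, col=1), (row=3, col=0)
  Distance 2: (row=0, col=0), (row=2, col=2), (row=4, col=0)
  Distance 3: (row=0, col=1), (row=1, col=2), (row=2, col=3), (row=4, col=1)
  Distance 4: (row=0, col=2), (row=1, col=3), (row=2, col=4)
  Distance 5: (row=3, col=4)
  Distance 6: (row=3, col=5), (row=4, col=4)
  Distance 7: (row=4, col=5)
Total reachable: 18 (grid has 35 open cells total)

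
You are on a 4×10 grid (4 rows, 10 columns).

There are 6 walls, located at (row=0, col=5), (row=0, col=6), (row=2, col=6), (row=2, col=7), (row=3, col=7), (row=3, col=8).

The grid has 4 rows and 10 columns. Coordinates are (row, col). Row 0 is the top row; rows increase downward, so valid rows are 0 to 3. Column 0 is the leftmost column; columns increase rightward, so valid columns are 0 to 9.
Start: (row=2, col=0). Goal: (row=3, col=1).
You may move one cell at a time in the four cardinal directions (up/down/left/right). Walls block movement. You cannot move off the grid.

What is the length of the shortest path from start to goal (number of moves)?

BFS from (row=2, col=0) until reaching (row=3, col=1):
  Distance 0: (row=2, col=0)
  Distance 1: (row=1, col=0), (row=2, col=1), (row=3, col=0)
  Distance 2: (row=0, col=0), (row=1, col=1), (row=2, col=2), (row=3, col=1)  <- goal reached here
One shortest path (2 moves): (row=2, col=0) -> (row=2, col=1) -> (row=3, col=1)

Answer: Shortest path length: 2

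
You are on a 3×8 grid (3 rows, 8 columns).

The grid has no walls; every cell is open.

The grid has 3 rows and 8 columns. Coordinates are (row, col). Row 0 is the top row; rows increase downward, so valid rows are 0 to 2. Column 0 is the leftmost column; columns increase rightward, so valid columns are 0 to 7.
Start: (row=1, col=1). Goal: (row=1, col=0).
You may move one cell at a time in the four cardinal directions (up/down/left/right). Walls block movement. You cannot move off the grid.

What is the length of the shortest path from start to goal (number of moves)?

Answer: Shortest path length: 1

Derivation:
BFS from (row=1, col=1) until reaching (row=1, col=0):
  Distance 0: (row=1, col=1)
  Distance 1: (row=0, col=1), (row=1, col=0), (row=1, col=2), (row=2, col=1)  <- goal reached here
One shortest path (1 moves): (row=1, col=1) -> (row=1, col=0)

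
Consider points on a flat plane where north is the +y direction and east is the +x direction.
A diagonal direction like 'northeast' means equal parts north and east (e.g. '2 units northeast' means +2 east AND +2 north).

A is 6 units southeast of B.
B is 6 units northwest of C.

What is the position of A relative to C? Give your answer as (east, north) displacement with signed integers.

Answer: A is at (east=0, north=0) relative to C.

Derivation:
Place C at the origin (east=0, north=0).
  B is 6 units northwest of C: delta (east=-6, north=+6); B at (east=-6, north=6).
  A is 6 units southeast of B: delta (east=+6, north=-6); A at (east=0, north=0).
Therefore A relative to C: (east=0, north=0).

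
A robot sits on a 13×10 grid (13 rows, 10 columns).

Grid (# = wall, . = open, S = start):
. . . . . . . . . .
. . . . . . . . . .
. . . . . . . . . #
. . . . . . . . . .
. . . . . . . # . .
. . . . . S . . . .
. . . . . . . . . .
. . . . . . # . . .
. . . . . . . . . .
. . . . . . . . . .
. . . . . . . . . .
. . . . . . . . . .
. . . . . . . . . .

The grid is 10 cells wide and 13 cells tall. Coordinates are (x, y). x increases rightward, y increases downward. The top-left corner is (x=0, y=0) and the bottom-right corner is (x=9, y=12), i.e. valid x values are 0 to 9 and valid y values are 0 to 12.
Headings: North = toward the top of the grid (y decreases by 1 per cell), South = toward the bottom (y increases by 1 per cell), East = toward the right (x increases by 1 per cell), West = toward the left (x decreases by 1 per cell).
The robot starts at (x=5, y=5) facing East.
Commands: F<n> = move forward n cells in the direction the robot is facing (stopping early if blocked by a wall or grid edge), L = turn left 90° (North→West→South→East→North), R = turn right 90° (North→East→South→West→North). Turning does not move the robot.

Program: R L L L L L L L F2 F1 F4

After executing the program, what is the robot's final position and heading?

Start: (x=5, y=5), facing East
  R: turn right, now facing South
  L: turn left, now facing East
  L: turn left, now facing North
  L: turn left, now facing West
  L: turn left, now facing South
  L: turn left, now facing East
  L: turn left, now facing North
  L: turn left, now facing West
  F2: move forward 2, now at (x=3, y=5)
  F1: move forward 1, now at (x=2, y=5)
  F4: move forward 2/4 (blocked), now at (x=0, y=5)
Final: (x=0, y=5), facing West

Answer: Final position: (x=0, y=5), facing West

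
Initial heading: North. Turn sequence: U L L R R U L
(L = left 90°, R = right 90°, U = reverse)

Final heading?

Start: North
  U (U-turn (180°)) -> South
  L (left (90° counter-clockwise)) -> East
  L (left (90° counter-clockwise)) -> North
  R (right (90° clockwise)) -> East
  R (right (90° clockwise)) -> South
  U (U-turn (180°)) -> North
  L (left (90° counter-clockwise)) -> West
Final: West

Answer: Final heading: West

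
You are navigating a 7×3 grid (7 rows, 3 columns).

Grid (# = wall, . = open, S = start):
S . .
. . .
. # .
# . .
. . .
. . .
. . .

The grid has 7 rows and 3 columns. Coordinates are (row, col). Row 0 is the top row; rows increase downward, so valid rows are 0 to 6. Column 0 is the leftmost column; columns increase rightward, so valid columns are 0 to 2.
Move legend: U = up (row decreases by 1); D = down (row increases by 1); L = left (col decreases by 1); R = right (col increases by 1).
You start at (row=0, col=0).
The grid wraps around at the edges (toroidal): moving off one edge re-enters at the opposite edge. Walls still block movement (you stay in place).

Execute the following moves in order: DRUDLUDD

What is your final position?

Start: (row=0, col=0)
  D (down): (row=0, col=0) -> (row=1, col=0)
  R (right): (row=1, col=0) -> (row=1, col=1)
  U (up): (row=1, col=1) -> (row=0, col=1)
  D (down): (row=0, col=1) -> (row=1, col=1)
  L (left): (row=1, col=1) -> (row=1, col=0)
  U (up): (row=1, col=0) -> (row=0, col=0)
  D (down): (row=0, col=0) -> (row=1, col=0)
  D (down): (row=1, col=0) -> (row=2, col=0)
Final: (row=2, col=0)

Answer: Final position: (row=2, col=0)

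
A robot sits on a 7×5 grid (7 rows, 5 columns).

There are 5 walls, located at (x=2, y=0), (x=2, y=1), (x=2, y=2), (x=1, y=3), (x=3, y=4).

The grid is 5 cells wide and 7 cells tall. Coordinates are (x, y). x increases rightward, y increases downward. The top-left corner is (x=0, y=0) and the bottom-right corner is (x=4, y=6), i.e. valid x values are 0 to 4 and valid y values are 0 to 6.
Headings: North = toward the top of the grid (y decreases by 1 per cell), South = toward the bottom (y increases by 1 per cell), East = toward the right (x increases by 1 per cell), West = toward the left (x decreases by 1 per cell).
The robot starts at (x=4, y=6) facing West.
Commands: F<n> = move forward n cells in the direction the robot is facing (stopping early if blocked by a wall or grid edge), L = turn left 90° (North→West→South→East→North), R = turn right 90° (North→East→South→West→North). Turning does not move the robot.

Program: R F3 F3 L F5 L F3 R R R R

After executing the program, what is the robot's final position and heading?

Start: (x=4, y=6), facing West
  R: turn right, now facing North
  F3: move forward 3, now at (x=4, y=3)
  F3: move forward 3, now at (x=4, y=0)
  L: turn left, now facing West
  F5: move forward 1/5 (blocked), now at (x=3, y=0)
  L: turn left, now facing South
  F3: move forward 3, now at (x=3, y=3)
  R: turn right, now facing West
  R: turn right, now facing North
  R: turn right, now facing East
  R: turn right, now facing South
Final: (x=3, y=3), facing South

Answer: Final position: (x=3, y=3), facing South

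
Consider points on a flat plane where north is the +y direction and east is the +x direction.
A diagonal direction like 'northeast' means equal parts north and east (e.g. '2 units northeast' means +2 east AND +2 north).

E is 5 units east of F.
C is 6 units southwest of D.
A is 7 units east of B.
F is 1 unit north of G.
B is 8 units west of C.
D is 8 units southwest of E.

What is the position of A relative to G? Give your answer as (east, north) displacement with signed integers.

Place G at the origin (east=0, north=0).
  F is 1 unit north of G: delta (east=+0, north=+1); F at (east=0, north=1).
  E is 5 units east of F: delta (east=+5, north=+0); E at (east=5, north=1).
  D is 8 units southwest of E: delta (east=-8, north=-8); D at (east=-3, north=-7).
  C is 6 units southwest of D: delta (east=-6, north=-6); C at (east=-9, north=-13).
  B is 8 units west of C: delta (east=-8, north=+0); B at (east=-17, north=-13).
  A is 7 units east of B: delta (east=+7, north=+0); A at (east=-10, north=-13).
Therefore A relative to G: (east=-10, north=-13).

Answer: A is at (east=-10, north=-13) relative to G.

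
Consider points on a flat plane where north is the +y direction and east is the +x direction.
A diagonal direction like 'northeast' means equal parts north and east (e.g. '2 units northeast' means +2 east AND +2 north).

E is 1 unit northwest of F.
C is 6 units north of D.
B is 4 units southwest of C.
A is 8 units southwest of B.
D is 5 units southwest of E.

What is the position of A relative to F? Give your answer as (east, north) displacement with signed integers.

Answer: A is at (east=-18, north=-10) relative to F.

Derivation:
Place F at the origin (east=0, north=0).
  E is 1 unit northwest of F: delta (east=-1, north=+1); E at (east=-1, north=1).
  D is 5 units southwest of E: delta (east=-5, north=-5); D at (east=-6, north=-4).
  C is 6 units north of D: delta (east=+0, north=+6); C at (east=-6, north=2).
  B is 4 units southwest of C: delta (east=-4, north=-4); B at (east=-10, north=-2).
  A is 8 units southwest of B: delta (east=-8, north=-8); A at (east=-18, north=-10).
Therefore A relative to F: (east=-18, north=-10).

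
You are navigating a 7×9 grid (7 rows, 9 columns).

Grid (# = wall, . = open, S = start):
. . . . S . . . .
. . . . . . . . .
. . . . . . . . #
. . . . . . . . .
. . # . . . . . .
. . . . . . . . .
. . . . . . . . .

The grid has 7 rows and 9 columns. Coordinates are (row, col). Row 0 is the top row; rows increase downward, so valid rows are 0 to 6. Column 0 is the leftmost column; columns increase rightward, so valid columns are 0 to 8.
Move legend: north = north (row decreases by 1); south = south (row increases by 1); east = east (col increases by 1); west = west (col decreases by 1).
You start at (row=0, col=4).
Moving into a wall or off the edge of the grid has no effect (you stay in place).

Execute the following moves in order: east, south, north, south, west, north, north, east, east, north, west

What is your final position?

Answer: Final position: (row=0, col=5)

Derivation:
Start: (row=0, col=4)
  east (east): (row=0, col=4) -> (row=0, col=5)
  south (south): (row=0, col=5) -> (row=1, col=5)
  north (north): (row=1, col=5) -> (row=0, col=5)
  south (south): (row=0, col=5) -> (row=1, col=5)
  west (west): (row=1, col=5) -> (row=1, col=4)
  north (north): (row=1, col=4) -> (row=0, col=4)
  north (north): blocked, stay at (row=0, col=4)
  east (east): (row=0, col=4) -> (row=0, col=5)
  east (east): (row=0, col=5) -> (row=0, col=6)
  north (north): blocked, stay at (row=0, col=6)
  west (west): (row=0, col=6) -> (row=0, col=5)
Final: (row=0, col=5)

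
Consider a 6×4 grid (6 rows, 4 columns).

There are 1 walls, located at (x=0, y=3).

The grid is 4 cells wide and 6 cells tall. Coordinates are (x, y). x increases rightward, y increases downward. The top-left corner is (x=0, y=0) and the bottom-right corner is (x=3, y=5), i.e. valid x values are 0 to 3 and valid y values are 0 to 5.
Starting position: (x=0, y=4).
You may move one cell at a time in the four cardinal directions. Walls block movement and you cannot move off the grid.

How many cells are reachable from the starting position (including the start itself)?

Answer: Reachable cells: 23

Derivation:
BFS flood-fill from (x=0, y=4):
  Distance 0: (x=0, y=4)
  Distance 1: (x=1, y=4), (x=0, y=5)
  Distance 2: (x=1, y=3), (x=2, y=4), (x=1, y=5)
  Distance 3: (x=1, y=2), (x=2, y=3), (x=3, y=4), (x=2, y=5)
  Distance 4: (x=1, y=1), (x=0, y=2), (x=2, y=2), (x=3, y=3), (x=3, y=5)
  Distance 5: (x=1, y=0), (x=0, y=1), (x=2, y=1), (x=3, y=2)
  Distance 6: (x=0, y=0), (x=2, y=0), (x=3, y=1)
  Distance 7: (x=3, y=0)
Total reachable: 23 (grid has 23 open cells total)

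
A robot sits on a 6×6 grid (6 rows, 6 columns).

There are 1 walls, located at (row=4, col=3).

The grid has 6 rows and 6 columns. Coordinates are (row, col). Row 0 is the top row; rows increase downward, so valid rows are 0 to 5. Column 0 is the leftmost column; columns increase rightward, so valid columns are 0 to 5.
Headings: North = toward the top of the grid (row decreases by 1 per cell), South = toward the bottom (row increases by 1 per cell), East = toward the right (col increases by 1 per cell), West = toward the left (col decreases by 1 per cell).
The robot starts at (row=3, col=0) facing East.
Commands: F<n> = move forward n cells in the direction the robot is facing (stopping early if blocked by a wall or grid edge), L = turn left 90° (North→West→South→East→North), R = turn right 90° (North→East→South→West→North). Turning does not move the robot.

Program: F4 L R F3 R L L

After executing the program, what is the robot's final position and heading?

Start: (row=3, col=0), facing East
  F4: move forward 4, now at (row=3, col=4)
  L: turn left, now facing North
  R: turn right, now facing East
  F3: move forward 1/3 (blocked), now at (row=3, col=5)
  R: turn right, now facing South
  L: turn left, now facing East
  L: turn left, now facing North
Final: (row=3, col=5), facing North

Answer: Final position: (row=3, col=5), facing North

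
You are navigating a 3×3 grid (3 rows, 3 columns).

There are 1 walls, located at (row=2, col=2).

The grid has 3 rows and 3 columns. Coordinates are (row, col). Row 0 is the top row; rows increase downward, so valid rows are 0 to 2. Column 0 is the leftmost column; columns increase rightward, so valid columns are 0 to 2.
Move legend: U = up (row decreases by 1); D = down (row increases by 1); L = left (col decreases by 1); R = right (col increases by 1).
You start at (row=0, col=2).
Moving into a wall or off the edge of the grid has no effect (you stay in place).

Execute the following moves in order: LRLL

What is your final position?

Answer: Final position: (row=0, col=0)

Derivation:
Start: (row=0, col=2)
  L (left): (row=0, col=2) -> (row=0, col=1)
  R (right): (row=0, col=1) -> (row=0, col=2)
  L (left): (row=0, col=2) -> (row=0, col=1)
  L (left): (row=0, col=1) -> (row=0, col=0)
Final: (row=0, col=0)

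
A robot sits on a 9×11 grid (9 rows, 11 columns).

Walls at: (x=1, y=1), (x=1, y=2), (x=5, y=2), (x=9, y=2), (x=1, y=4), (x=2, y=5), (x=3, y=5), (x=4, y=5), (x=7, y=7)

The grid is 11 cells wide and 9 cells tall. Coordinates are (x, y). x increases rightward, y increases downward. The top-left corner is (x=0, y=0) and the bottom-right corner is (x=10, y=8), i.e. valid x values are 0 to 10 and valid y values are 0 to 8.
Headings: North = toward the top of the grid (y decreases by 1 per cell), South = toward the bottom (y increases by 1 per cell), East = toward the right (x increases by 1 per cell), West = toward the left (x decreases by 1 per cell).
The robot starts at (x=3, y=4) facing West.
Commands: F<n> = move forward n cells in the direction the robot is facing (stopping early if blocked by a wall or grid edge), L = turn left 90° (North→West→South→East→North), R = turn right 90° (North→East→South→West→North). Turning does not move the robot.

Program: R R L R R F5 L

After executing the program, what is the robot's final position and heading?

Start: (x=3, y=4), facing West
  R: turn right, now facing North
  R: turn right, now facing East
  L: turn left, now facing North
  R: turn right, now facing East
  R: turn right, now facing South
  F5: move forward 0/5 (blocked), now at (x=3, y=4)
  L: turn left, now facing East
Final: (x=3, y=4), facing East

Answer: Final position: (x=3, y=4), facing East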